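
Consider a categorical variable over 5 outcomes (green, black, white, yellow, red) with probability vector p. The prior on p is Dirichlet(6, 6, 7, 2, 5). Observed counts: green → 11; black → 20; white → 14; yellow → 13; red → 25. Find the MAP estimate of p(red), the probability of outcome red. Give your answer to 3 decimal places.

MAP estimate of p(red) = 0.279

The posterior is Dirichlet(αᵢ + nᵢ) = Dirichlet(17, 26, 21, 15, 30).
For a Dirichlet(a₁,…,a_K) with all aᵢ > 1, the mode has j-th component (aⱼ − 1)/(Σaᵢ − K).
Here Σaᵢ = 109 and K = 5, so p(red) = (30 − 1)/(109 − 5) = 29/104 ≈ 0.279.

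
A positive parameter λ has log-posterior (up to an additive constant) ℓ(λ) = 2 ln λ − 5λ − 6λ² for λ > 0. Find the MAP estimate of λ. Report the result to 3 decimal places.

ℓ'(λ) = 2/λ − 5 − 12λ. Setting this to zero and multiplying by λ: 12λ² + 5λ − 2 = 0.
λ = (−5 + √(5² + 4·12·2)) / (2·12) = (−5 + √121) / 24 = (−5 + 11)/24 = 1/4.
ℓ''(λ) = −2/λ² − 12 < 0, confirming a maximum.

λ̂_MAP = 0.250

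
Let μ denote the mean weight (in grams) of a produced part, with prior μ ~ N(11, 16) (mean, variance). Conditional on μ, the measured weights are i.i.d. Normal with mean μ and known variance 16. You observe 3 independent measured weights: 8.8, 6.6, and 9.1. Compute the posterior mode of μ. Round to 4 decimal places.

n = 3; x̄ = (8.8 + 6.6 + 9.1)/3 = 24.5/3 = 49/6 ≈ 8.1667.
For a Normal prior and Normal likelihood with known variance, the posterior is Normal; its mode equals its mean, the precision-weighted average.
Prior precision 1/σ₀² = 1/16 = 0.0625; data precision n/σ² = 3/16 = 0.1875.
μ̂ = (0.0625·11 + 0.1875·(49/6)) / (0.0625 + 0.1875) = 2.21875/0.25 = 8.8750.

μ̂_MAP = 8.8750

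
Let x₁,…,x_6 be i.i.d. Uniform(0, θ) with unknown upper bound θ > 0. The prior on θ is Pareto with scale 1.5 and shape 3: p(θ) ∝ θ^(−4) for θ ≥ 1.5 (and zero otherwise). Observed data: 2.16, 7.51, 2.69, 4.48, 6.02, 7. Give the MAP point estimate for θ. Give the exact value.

The Uniform(0, θ) likelihood is θ^(−n) for θ ≥ max(xᵢ), zero otherwise. Here max(xᵢ) = 7.51.
Posterior ∝ θ^(−4) · θ^(−6) = θ^(−10) on θ ≥ max(1.5, 7.51) = 7.51.
This density is strictly decreasing in θ, so the posterior mode lies at the lower boundary of the support.

θ̂_MAP = 7.51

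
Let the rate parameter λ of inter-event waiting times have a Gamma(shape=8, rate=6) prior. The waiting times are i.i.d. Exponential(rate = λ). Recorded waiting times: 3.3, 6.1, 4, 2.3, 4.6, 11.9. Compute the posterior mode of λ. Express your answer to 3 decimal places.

The Exponential(rate=λ) likelihood is ∝ λ^n e^(−λΣtᵢ). Here n = 6 and Σtᵢ = 3.3 + 6.1 + 4 + 2.3 + 4.6 + 11.9 = 32.2.
Posterior ∝ λ^7e^(−6λ) · λ^6e^(−32.2λ) = λ^13e^(−38.2λ), i.e. Gamma(14, 38.2).
Mode = (a−1)/b = 13/38.2 ≈ 0.340.

λ̂_MAP = 0.340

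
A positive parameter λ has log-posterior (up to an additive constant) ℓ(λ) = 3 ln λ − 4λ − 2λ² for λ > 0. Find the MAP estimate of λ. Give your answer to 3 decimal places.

λ̂_MAP = 0.500

ℓ'(λ) = 3/λ − 4 − 4λ. Setting this to zero and multiplying by λ: 4λ² + 4λ − 3 = 0.
λ = (−4 + √(4² + 4·4·3)) / (2·4) = (−4 + √64) / 8 = (−4 + 8)/8 = 1/2.
ℓ''(λ) = −3/λ² − 4 < 0, confirming a maximum.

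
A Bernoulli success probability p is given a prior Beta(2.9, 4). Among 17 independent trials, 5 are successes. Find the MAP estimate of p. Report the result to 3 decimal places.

p̂_MAP = 0.315

Prior: Beta(2.9, 4).
Data: 5 successes in 17 trials. The binomial likelihood contributes p^5(1−p)^12, so the posterior is Beta(2.9+5, 4+12) = Beta(7.9, 16).
For Beta(a, b) with a, b > 1 the mode is (a−1)/(a+b−2) = 6.9/21.9 ≈ 0.315.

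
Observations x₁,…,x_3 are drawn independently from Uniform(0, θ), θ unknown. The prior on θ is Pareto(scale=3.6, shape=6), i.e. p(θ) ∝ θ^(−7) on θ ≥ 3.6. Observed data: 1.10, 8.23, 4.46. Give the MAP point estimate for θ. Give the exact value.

θ̂_MAP = 8.23

The Uniform(0, θ) likelihood is θ^(−n) for θ ≥ max(xᵢ), zero otherwise. Here max(xᵢ) = 8.23.
Posterior ∝ θ^(−7) · θ^(−3) = θ^(−10) on θ ≥ max(3.6, 8.23) = 8.23.
This density is strictly decreasing in θ, so the posterior mode lies at the lower boundary of the support.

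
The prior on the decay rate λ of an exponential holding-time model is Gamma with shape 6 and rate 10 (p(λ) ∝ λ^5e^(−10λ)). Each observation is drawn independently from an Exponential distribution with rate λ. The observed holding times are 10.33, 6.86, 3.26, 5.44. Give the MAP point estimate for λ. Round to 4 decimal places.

The Exponential(rate=λ) likelihood is ∝ λ^n e^(−λΣtᵢ). Here n = 4 and Σtᵢ = 10.33 + 6.86 + 3.26 + 5.44 = 25.89.
Posterior ∝ λ^5e^(−10λ) · λ^4e^(−25.89λ) = λ^9e^(−35.89λ), i.e. Gamma(10, 35.89).
Mode = (a−1)/b = 9/35.89 ≈ 0.2508.

λ̂_MAP = 0.2508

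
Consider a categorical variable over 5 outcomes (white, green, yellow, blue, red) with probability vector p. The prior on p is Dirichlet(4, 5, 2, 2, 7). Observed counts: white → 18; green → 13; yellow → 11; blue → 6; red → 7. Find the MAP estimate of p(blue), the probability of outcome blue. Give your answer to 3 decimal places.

The posterior is Dirichlet(αᵢ + nᵢ) = Dirichlet(22, 18, 13, 8, 14).
For a Dirichlet(a₁,…,a_K) with all aᵢ > 1, the mode has j-th component (aⱼ − 1)/(Σaᵢ − K).
Here Σaᵢ = 75 and K = 5, so p(blue) = (8 − 1)/(75 − 5) = 7/70 ≈ 0.100.

MAP estimate of p(blue) = 0.100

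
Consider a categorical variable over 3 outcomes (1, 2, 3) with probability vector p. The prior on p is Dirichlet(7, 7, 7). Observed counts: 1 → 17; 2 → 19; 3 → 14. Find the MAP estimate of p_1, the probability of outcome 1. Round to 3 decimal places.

MAP estimate: 0.338

The posterior is Dirichlet(αᵢ + nᵢ) = Dirichlet(24, 26, 21).
For a Dirichlet(a₁,…,a_K) with all aᵢ > 1, the mode has j-th component (aⱼ − 1)/(Σaᵢ − K).
Here Σaᵢ = 71 and K = 3, so p_1 = (24 − 1)/(71 − 3) = 23/68 ≈ 0.338.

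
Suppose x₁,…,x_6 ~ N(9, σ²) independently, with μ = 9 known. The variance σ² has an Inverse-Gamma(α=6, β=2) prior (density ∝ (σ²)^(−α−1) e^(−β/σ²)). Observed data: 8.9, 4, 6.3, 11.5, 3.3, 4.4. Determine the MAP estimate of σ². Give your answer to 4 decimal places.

σ̂²_MAP = 4.8100

Sum of squared deviations about the known mean: SS = (8.9−9)² + (4−9)² + (6.3−9)² + (11.5−9)² + (3.3−9)² + (4.4−9)² = 92.2.
The Normal likelihood contributes (σ²)^(−n/2) exp(−SS/(2σ²)), so the posterior is Inverse-Gamma(α + n/2, β + SS/2) = Inverse-Gamma(9, 48.1).
The mode of Inverse-Gamma(a, b) is b/(a+1) = 48.1/10 ≈ 4.8100.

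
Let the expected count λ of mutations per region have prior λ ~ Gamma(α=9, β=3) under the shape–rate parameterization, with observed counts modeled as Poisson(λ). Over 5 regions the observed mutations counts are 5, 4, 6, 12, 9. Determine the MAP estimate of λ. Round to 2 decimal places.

λ̂_MAP = 5.50

Σxᵢ = 5+4+6+12+9 = 36, with n = 5.
Posterior ∝ λ^8e^(−3λ) · λ^36e^(−5λ) = λ^44e^(−8λ), i.e. Gamma(shape=45, rate=8).
The mode of a Gamma(a, b) with a ≥ 1 (shape–rate) is (a−1)/b = 44/8 ≈ 5.50.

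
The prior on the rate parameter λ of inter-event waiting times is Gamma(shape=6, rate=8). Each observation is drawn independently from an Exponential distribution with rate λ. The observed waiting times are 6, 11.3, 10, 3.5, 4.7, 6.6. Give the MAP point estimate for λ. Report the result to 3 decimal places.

λ̂_MAP = 0.220

The Exponential(rate=λ) likelihood is ∝ λ^n e^(−λΣtᵢ). Here n = 6 and Σtᵢ = 6 + 11.3 + 10 + 3.5 + 4.7 + 6.6 = 42.1.
Posterior ∝ λ^5e^(−8λ) · λ^6e^(−42.1λ) = λ^11e^(−50.1λ), i.e. Gamma(12, 50.1).
Mode = (a−1)/b = 11/50.1 ≈ 0.220.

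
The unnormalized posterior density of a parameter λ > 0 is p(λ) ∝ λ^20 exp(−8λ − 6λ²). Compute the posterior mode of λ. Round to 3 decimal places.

λ̂_MAP = 1.000

ℓ'(λ) = 20/λ − 8 − 12λ. Setting this to zero and multiplying by λ: 12λ² + 8λ − 20 = 0.
λ = (−8 + √(8² + 4·12·20)) / (2·12) = (−8 + √1024) / 24 = (−8 + 32)/24 = 1.
ℓ''(λ) = −20/λ² − 12 < 0, confirming a maximum.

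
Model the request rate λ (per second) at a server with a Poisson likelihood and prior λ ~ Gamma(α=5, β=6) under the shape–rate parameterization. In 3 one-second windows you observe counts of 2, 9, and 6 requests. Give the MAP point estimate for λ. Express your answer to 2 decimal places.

λ̂_MAP = 2.33

Σxᵢ = 2+9+6 = 17, with n = 3.
Posterior ∝ λ^4e^(−6λ) · λ^17e^(−3λ) = λ^21e^(−9λ), i.e. Gamma(shape=22, rate=9).
The mode of a Gamma(a, b) with a ≥ 1 (shape–rate) is (a−1)/b = 21/9 ≈ 2.33.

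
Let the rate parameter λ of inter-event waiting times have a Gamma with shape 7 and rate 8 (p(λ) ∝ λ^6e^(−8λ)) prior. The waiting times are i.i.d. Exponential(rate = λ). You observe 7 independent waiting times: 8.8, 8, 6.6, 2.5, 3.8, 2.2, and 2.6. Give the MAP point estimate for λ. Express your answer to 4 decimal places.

The Exponential(rate=λ) likelihood is ∝ λ^n e^(−λΣtᵢ). Here n = 7 and Σtᵢ = 8.8 + 8 + 6.6 + 2.5 + 3.8 + 2.2 + 2.6 = 34.5.
Posterior ∝ λ^6e^(−8λ) · λ^7e^(−34.5λ) = λ^13e^(−42.5λ), i.e. Gamma(14, 42.5).
Mode = (a−1)/b = 13/42.5 ≈ 0.3059.

λ̂_MAP = 0.3059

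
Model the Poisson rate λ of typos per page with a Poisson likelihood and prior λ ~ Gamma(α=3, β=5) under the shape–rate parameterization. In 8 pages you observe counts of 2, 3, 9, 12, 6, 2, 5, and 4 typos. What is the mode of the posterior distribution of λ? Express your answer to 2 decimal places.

λ̂_MAP = 3.46

Σxᵢ = 2+3+9+12+6+2+5+4 = 43, with n = 8.
Posterior ∝ λ^2e^(−5λ) · λ^43e^(−8λ) = λ^45e^(−13λ), i.e. Gamma(shape=46, rate=13).
The mode of a Gamma(a, b) with a ≥ 1 (shape–rate) is (a−1)/b = 45/13 ≈ 3.46.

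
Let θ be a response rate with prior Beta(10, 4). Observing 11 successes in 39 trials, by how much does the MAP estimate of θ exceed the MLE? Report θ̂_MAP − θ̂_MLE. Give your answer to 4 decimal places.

Posterior is Beta(21, 32); MAP = (21−1)/(53−2) = 20/51 ≈ 0.39216.
MLE ignores the prior: θ̂_MLE = k/n = 11/39 ≈ 0.28205.
Difference = 20/51 − 11/39 = 73/663 ≈ 0.1101.

MAP − MLE = 0.1101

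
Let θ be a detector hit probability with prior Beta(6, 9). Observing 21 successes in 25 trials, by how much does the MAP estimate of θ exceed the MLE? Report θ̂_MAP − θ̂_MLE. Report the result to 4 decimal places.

Posterior is Beta(27, 13); MAP = (27−1)/(40−2) = 26/38 ≈ 0.68421.
MLE ignores the prior: θ̂_MLE = k/n = 21/25 ≈ 0.84000.
Difference = 26/38 − 21/25 = -74/475 ≈ -0.1558.

MAP − MLE = -0.1558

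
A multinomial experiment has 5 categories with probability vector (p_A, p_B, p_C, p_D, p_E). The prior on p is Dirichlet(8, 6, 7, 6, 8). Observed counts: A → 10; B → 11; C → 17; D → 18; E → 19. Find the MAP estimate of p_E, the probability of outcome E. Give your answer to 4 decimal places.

The posterior is Dirichlet(αᵢ + nᵢ) = Dirichlet(18, 17, 24, 24, 27).
For a Dirichlet(a₁,…,a_K) with all aᵢ > 1, the mode has j-th component (aⱼ − 1)/(Σaᵢ − K).
Here Σaᵢ = 110 and K = 5, so p_E = (27 − 1)/(110 − 5) = 26/105 ≈ 0.2476.

MAP estimate of p_E = 0.2476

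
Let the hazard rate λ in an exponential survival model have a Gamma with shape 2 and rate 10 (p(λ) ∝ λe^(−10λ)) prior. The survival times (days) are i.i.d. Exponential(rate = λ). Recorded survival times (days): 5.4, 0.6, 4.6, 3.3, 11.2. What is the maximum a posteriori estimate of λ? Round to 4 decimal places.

The Exponential(rate=λ) likelihood is ∝ λ^n e^(−λΣtᵢ). Here n = 5 and Σtᵢ = 5.4 + 0.6 + 4.6 + 3.3 + 11.2 = 25.1.
Posterior ∝ λe^(−10λ) · λ^5e^(−25.1λ) = λ^6e^(−35.1λ), i.e. Gamma(7, 35.1).
Mode = (a−1)/b = 6/35.1 ≈ 0.1709.

λ̂_MAP = 0.1709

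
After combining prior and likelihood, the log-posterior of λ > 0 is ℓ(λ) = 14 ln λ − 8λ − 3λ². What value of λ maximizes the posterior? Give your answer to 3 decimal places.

λ̂_MAP = 1.000

ℓ'(λ) = 14/λ − 8 − 6λ. Setting this to zero and multiplying by λ: 6λ² + 8λ − 14 = 0.
λ = (−8 + √(8² + 4·6·14)) / (2·6) = (−8 + √400) / 12 = (−8 + 20)/12 = 1.
ℓ''(λ) = −14/λ² − 6 < 0, confirming a maximum.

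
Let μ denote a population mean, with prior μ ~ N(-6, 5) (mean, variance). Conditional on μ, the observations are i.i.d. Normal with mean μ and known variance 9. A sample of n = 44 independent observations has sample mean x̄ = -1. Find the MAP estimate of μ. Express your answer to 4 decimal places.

n = 44, x̄ = -1.
For a Normal prior and Normal likelihood with known variance, the posterior is Normal; its mode equals its mean, the precision-weighted average.
Prior precision 1/σ₀² = 1/5 = 0.2; data precision n/σ² = 44/9.
μ̂ = (0.2·(-6) + (44/9)·(-1)) / (0.2 + 44/9) = (-274/45)/(229/45) = -274/229 ≈ -1.1965.

μ̂_MAP = -1.1965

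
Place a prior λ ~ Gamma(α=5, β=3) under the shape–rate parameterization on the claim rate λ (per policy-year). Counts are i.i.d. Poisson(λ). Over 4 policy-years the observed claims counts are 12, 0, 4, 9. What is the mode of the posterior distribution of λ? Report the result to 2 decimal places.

λ̂_MAP = 4.14

Σxᵢ = 12+0+4+9 = 25, with n = 4.
Posterior ∝ λ^4e^(−3λ) · λ^25e^(−4λ) = λ^29e^(−7λ), i.e. Gamma(shape=30, rate=7).
The mode of a Gamma(a, b) with a ≥ 1 (shape–rate) is (a−1)/b = 29/7 ≈ 4.14.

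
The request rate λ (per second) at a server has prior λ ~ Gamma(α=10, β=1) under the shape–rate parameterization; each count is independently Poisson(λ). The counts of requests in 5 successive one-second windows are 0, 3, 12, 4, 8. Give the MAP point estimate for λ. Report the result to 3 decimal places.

Σxᵢ = 0+3+12+4+8 = 27, with n = 5.
Posterior ∝ λ^9e^(−1λ) · λ^27e^(−5λ) = λ^36e^(−6λ), i.e. Gamma(shape=37, rate=6).
The mode of a Gamma(a, b) with a ≥ 1 (shape–rate) is (a−1)/b = 36/6 ≈ 6.000.

λ̂_MAP = 6.000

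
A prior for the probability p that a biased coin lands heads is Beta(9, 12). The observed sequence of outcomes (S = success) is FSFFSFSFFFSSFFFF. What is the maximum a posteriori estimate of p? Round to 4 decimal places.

p̂_MAP = 0.3714

Prior: Beta(9, 12).
Data: 5 successes in 16 trials (from the sequence). The binomial likelihood contributes p^5(1−p)^11, so the posterior is Beta(9+5, 12+11) = Beta(14, 23).
For Beta(a, b) with a, b > 1 the mode is (a−1)/(a+b−2) = 13/35 ≈ 0.3714.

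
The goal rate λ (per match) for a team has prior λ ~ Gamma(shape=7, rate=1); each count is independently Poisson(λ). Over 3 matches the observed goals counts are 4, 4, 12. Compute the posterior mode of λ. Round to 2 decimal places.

Σxᵢ = 4+4+12 = 20, with n = 3.
Posterior ∝ λ^6e^(−1λ) · λ^20e^(−3λ) = λ^26e^(−4λ), i.e. Gamma(shape=27, rate=4).
The mode of a Gamma(a, b) with a ≥ 1 (shape–rate) is (a−1)/b = 26/4 ≈ 6.50.

λ̂_MAP = 6.50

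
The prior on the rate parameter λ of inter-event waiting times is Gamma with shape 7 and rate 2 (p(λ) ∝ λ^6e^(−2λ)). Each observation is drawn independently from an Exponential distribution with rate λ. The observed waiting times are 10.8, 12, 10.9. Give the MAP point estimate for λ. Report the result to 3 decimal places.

The Exponential(rate=λ) likelihood is ∝ λ^n e^(−λΣtᵢ). Here n = 3 and Σtᵢ = 10.8 + 12 + 10.9 = 33.7.
Posterior ∝ λ^6e^(−2λ) · λ^3e^(−33.7λ) = λ^9e^(−35.7λ), i.e. Gamma(10, 35.7).
Mode = (a−1)/b = 9/35.7 ≈ 0.252.

λ̂_MAP = 0.252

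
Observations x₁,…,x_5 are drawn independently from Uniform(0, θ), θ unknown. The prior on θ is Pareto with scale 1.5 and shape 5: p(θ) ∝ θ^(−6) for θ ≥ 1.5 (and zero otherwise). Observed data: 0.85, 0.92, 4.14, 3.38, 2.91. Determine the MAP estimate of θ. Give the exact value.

The Uniform(0, θ) likelihood is θ^(−n) for θ ≥ max(xᵢ), zero otherwise. Here max(xᵢ) = 4.14.
Posterior ∝ θ^(−6) · θ^(−5) = θ^(−11) on θ ≥ max(1.5, 4.14) = 4.14.
This density is strictly decreasing in θ, so the posterior mode lies at the lower boundary of the support.

θ̂_MAP = 4.14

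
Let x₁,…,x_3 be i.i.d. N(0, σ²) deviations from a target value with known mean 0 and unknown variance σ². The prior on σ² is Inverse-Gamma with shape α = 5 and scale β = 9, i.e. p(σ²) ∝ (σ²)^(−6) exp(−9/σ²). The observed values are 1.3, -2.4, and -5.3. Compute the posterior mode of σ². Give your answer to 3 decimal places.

σ̂²_MAP = 3.569

Sum of squared deviations about the known mean: SS = (1.3−0)² + (-2.4−0)² + (-5.3−0)² = 35.54.
The Normal likelihood contributes (σ²)^(−n/2) exp(−SS/(2σ²)), so the posterior is Inverse-Gamma(α + n/2, β + SS/2) = Inverse-Gamma(6.5, 26.77).
The mode of Inverse-Gamma(a, b) is b/(a+1) = 26.77/7.5 ≈ 3.569.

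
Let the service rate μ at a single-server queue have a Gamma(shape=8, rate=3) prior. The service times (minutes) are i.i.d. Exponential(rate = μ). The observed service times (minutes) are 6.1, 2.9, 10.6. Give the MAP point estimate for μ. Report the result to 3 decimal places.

The Exponential(rate=μ) likelihood is ∝ μ^n e^(−μΣtᵢ). Here n = 3 and Σtᵢ = 6.1 + 2.9 + 10.6 = 19.6.
Posterior ∝ μ^7e^(−3μ) · μ^3e^(−19.6μ) = μ^10e^(−22.6μ), i.e. Gamma(11, 22.6).
Mode = (a−1)/b = 10/22.6 ≈ 0.442.

μ̂_MAP = 0.442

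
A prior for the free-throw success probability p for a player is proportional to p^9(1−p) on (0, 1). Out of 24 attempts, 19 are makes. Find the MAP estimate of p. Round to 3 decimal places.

p̂_MAP = 0.824

The prior density ∝ p^9(1−p)^1 is the kernel of Beta(10, 2).
Data: 19 successes in 24 trials. The binomial likelihood contributes p^19(1−p)^5, so the posterior is Beta(10+19, 2+5) = Beta(29, 7).
For Beta(a, b) with a, b > 1 the mode is (a−1)/(a+b−2) = 28/34 ≈ 0.824.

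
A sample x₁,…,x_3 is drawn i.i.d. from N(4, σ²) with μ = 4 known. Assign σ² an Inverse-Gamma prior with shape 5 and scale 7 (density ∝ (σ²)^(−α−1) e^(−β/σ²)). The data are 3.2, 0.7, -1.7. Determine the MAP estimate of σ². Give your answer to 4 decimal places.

σ̂²_MAP = 3.8680

Sum of squared deviations about the known mean: SS = (3.2−4)² + (0.7−4)² + (-1.7−4)² = 44.02.
The Normal likelihood contributes (σ²)^(−n/2) exp(−SS/(2σ²)), so the posterior is Inverse-Gamma(α + n/2, β + SS/2) = Inverse-Gamma(6.5, 29.01).
The mode of Inverse-Gamma(a, b) is b/(a+1) = 29.01/7.5 ≈ 3.8680.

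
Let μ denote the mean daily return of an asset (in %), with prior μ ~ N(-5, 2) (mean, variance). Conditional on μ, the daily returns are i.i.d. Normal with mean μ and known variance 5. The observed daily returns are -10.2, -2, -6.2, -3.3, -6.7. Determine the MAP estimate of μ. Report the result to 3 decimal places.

n = 5; x̄ = ((-10.2) + (-2) + (-6.2) + (-3.3) + (-6.7))/5 = -28.4/5 = -5.68.
For a Normal prior and Normal likelihood with known variance, the posterior is Normal; its mode equals its mean, the precision-weighted average.
Prior precision 1/σ₀² = 1/2 = 0.5; data precision n/σ² = 5/5 = 1.
μ̂ = (0.5·(-5) + 1·(-5.68)) / (0.5 + 1) = (-8.18)/1.5 = -409/75 ≈ -5.453.

μ̂_MAP = -5.453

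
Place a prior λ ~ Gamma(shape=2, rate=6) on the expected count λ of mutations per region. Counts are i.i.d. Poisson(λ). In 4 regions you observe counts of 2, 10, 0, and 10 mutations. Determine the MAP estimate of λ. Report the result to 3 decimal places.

Σxᵢ = 2+10+0+10 = 22, with n = 4.
Posterior ∝ λe^(−6λ) · λ^22e^(−4λ) = λ^23e^(−10λ), i.e. Gamma(shape=24, rate=10).
The mode of a Gamma(a, b) with a ≥ 1 (shape–rate) is (a−1)/b = 23/10 ≈ 2.300.

λ̂_MAP = 2.300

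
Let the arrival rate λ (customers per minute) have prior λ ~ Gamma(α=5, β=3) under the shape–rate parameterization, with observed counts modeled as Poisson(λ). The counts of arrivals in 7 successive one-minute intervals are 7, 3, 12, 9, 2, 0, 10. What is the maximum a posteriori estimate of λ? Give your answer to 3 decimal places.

Σxᵢ = 7+3+12+9+2+0+10 = 43, with n = 7.
Posterior ∝ λ^4e^(−3λ) · λ^43e^(−7λ) = λ^47e^(−10λ), i.e. Gamma(shape=48, rate=10).
The mode of a Gamma(a, b) with a ≥ 1 (shape–rate) is (a−1)/b = 47/10 ≈ 4.700.

λ̂_MAP = 4.700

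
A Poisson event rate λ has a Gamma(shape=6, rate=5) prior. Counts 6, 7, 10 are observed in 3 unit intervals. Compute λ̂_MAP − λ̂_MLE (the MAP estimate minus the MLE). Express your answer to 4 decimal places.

MAP − MLE = -4.1667

Σxᵢ = 23. Posterior is Gamma(29, 8); MAP = (29−1)/8 = 28/8 ≈ 3.50000.
MLE = x̄ = 23/3 ≈ 7.66667.
Difference = 28/8 − 23/3 = -25/6 ≈ -4.1667.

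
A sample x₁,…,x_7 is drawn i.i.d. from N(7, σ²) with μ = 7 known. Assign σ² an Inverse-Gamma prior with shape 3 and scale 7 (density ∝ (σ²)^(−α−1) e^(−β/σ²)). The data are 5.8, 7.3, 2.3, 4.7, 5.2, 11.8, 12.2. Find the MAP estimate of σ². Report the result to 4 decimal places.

σ̂²_MAP = 6.4153

Sum of squared deviations about the known mean: SS = (5.8−7)² + (7.3−7)² + (2.3−7)² + (4.7−7)² + (5.2−7)² + (11.8−7)² + (12.2−7)² = 82.23.
The Normal likelihood contributes (σ²)^(−n/2) exp(−SS/(2σ²)), so the posterior is Inverse-Gamma(α + n/2, β + SS/2) = Inverse-Gamma(6.5, 48.115).
The mode of Inverse-Gamma(a, b) is b/(a+1) = 48.115/7.5 ≈ 6.4153.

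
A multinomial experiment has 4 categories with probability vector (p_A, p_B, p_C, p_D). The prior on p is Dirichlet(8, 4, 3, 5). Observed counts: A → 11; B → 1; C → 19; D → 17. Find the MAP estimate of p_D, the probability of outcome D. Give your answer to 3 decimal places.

MAP estimate of p_D = 0.328

The posterior is Dirichlet(αᵢ + nᵢ) = Dirichlet(19, 5, 22, 22).
For a Dirichlet(a₁,…,a_K) with all aᵢ > 1, the mode has j-th component (aⱼ − 1)/(Σaᵢ − K).
Here Σaᵢ = 68 and K = 4, so p_D = (22 − 1)/(68 − 4) = 21/64 ≈ 0.328.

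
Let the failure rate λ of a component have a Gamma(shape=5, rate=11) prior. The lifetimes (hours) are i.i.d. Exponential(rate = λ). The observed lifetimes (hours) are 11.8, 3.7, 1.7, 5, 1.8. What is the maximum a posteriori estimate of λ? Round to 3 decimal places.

The Exponential(rate=λ) likelihood is ∝ λ^n e^(−λΣtᵢ). Here n = 5 and Σtᵢ = 11.8 + 3.7 + 1.7 + 5 + 1.8 = 24.
Posterior ∝ λ^4e^(−11λ) · λ^5e^(−24λ) = λ^9e^(−35λ), i.e. Gamma(10, 35).
Mode = (a−1)/b = 9/35 ≈ 0.257.

λ̂_MAP = 0.257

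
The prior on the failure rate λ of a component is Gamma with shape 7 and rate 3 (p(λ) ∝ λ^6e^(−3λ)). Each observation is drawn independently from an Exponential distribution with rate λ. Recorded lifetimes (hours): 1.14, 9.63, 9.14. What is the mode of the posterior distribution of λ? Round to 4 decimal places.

λ̂_MAP = 0.3928

The Exponential(rate=λ) likelihood is ∝ λ^n e^(−λΣtᵢ). Here n = 3 and Σtᵢ = 1.14 + 9.63 + 9.14 = 19.91.
Posterior ∝ λ^6e^(−3λ) · λ^3e^(−19.91λ) = λ^9e^(−22.91λ), i.e. Gamma(10, 22.91).
Mode = (a−1)/b = 9/22.91 ≈ 0.3928.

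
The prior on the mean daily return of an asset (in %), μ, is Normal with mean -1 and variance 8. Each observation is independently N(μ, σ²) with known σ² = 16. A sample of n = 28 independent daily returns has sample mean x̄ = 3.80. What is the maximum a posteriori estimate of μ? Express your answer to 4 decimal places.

n = 28, x̄ = 3.80.
For a Normal prior and Normal likelihood with known variance, the posterior is Normal; its mode equals its mean, the precision-weighted average.
Prior precision 1/σ₀² = 1/8 = 0.125; data precision n/σ² = 28/16 = 1.75.
μ̂ = (0.125·(-1) + 1.75·3.8) / (0.125 + 1.75) = 6.525/1.875 = 3.4800.

μ̂_MAP = 3.4800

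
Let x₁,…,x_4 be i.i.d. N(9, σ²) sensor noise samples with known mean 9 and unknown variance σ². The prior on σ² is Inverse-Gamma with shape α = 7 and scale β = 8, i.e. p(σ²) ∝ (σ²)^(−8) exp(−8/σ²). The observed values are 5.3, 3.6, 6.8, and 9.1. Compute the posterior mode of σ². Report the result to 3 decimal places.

Sum of squared deviations about the known mean: SS = (5.3−9)² + (3.6−9)² + (6.8−9)² + (9.1−9)² = 47.7.
The Normal likelihood contributes (σ²)^(−n/2) exp(−SS/(2σ²)), so the posterior is Inverse-Gamma(α + n/2, β + SS/2) = Inverse-Gamma(9, 31.85).
The mode of Inverse-Gamma(a, b) is b/(a+1) = 31.85/10 ≈ 3.185.

σ̂²_MAP = 3.185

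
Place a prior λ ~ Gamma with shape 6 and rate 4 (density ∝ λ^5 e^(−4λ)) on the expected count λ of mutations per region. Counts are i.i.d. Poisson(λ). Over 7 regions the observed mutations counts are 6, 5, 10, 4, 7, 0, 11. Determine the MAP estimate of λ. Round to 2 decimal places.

λ̂_MAP = 4.36

Σxᵢ = 6+5+10+4+7+0+11 = 43, with n = 7.
Posterior ∝ λ^5e^(−4λ) · λ^43e^(−7λ) = λ^48e^(−11λ), i.e. Gamma(shape=49, rate=11).
The mode of a Gamma(a, b) with a ≥ 1 (shape–rate) is (a−1)/b = 48/11 ≈ 4.36.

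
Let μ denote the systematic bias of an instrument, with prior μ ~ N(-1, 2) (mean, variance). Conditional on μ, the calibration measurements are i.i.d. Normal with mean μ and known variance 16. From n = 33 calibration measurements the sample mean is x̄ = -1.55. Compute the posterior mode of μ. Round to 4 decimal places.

n = 33, x̄ = -1.55.
For a Normal prior and Normal likelihood with known variance, the posterior is Normal; its mode equals its mean, the precision-weighted average.
Prior precision 1/σ₀² = 1/2 = 0.5; data precision n/σ² = 33/16 = 2.0625.
μ̂ = (0.5·(-1) + 2.0625·(-1.55)) / (0.5 + 2.0625) = (-3.696875)/2.5625 = -1183/820 ≈ -1.4427.

μ̂_MAP = -1.4427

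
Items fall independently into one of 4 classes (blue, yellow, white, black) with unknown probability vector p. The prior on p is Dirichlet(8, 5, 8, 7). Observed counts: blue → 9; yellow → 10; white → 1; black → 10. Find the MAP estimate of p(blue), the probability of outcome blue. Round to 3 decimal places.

The posterior is Dirichlet(αᵢ + nᵢ) = Dirichlet(17, 15, 9, 17).
For a Dirichlet(a₁,…,a_K) with all aᵢ > 1, the mode has j-th component (aⱼ − 1)/(Σaᵢ − K).
Here Σaᵢ = 58 and K = 4, so p(blue) = (17 − 1)/(58 − 4) = 16/54 ≈ 0.296.

MAP estimate of p(blue) = 0.296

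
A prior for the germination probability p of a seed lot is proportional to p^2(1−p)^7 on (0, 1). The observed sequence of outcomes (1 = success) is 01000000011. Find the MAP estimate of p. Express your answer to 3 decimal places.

p̂_MAP = 0.250

The prior density ∝ p^2(1−p)^7 is the kernel of Beta(3, 8).
Data: 3 successes in 11 trials (from the sequence). The binomial likelihood contributes p^3(1−p)^8, so the posterior is Beta(3+3, 8+8) = Beta(6, 16).
For Beta(a, b) with a, b > 1 the mode is (a−1)/(a+b−2) = 5/20 ≈ 0.250.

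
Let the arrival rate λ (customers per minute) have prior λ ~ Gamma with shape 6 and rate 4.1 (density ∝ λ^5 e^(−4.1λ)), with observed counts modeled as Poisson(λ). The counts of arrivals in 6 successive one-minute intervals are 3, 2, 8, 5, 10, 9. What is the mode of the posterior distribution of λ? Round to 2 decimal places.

λ̂_MAP = 4.16

Σxᵢ = 3+2+8+5+10+9 = 37, with n = 6.
Posterior ∝ λ^5e^(−4.1λ) · λ^37e^(−6λ) = λ^42e^(−10.1λ), i.e. Gamma(shape=43, rate=10.1).
The mode of a Gamma(a, b) with a ≥ 1 (shape–rate) is (a−1)/b = 42/10.1 ≈ 4.16.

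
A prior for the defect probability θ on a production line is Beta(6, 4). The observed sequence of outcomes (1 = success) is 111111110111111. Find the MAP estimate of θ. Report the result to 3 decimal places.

Prior: Beta(6, 4).
Data: 14 successes in 15 trials (from the sequence). The binomial likelihood contributes θ^14(1−θ)^1, so the posterior is Beta(6+14, 4+1) = Beta(20, 5).
For Beta(a, b) with a, b > 1 the mode is (a−1)/(a+b−2) = 19/23 ≈ 0.826.

θ̂_MAP = 0.826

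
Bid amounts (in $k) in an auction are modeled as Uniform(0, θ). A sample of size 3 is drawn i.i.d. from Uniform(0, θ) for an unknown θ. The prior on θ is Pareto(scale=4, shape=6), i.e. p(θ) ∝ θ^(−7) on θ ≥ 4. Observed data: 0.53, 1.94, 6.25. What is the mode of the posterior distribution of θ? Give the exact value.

The Uniform(0, θ) likelihood is θ^(−n) for θ ≥ max(xᵢ), zero otherwise. Here max(xᵢ) = 6.25.
Posterior ∝ θ^(−7) · θ^(−3) = θ^(−10) on θ ≥ max(4, 6.25) = 6.25.
This density is strictly decreasing in θ, so the posterior mode lies at the lower boundary of the support.

θ̂_MAP = 6.25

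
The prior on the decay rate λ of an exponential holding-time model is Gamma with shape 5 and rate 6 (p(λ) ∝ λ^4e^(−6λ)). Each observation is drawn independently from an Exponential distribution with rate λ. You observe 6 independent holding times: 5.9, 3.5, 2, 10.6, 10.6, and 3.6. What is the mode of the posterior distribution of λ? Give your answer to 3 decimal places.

The Exponential(rate=λ) likelihood is ∝ λ^n e^(−λΣtᵢ). Here n = 6 and Σtᵢ = 5.9 + 3.5 + 2 + 10.6 + 10.6 + 3.6 = 36.2.
Posterior ∝ λ^4e^(−6λ) · λ^6e^(−36.2λ) = λ^10e^(−42.2λ), i.e. Gamma(11, 42.2).
Mode = (a−1)/b = 10/42.2 ≈ 0.237.

λ̂_MAP = 0.237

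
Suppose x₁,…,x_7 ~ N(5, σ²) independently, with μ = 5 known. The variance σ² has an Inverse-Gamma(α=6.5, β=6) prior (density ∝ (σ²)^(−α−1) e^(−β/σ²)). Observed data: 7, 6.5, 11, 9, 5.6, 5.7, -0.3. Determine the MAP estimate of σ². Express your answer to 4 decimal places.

σ̂²_MAP = 4.5086

Sum of squared deviations about the known mean: SS = (7−5)² + (6.5−5)² + (11−5)² + (9−5)² + (5.6−5)² + (5.7−5)² + (-0.3−5)² = 87.19.
The Normal likelihood contributes (σ²)^(−n/2) exp(−SS/(2σ²)), so the posterior is Inverse-Gamma(α + n/2, β + SS/2) = Inverse-Gamma(10, 49.595).
The mode of Inverse-Gamma(a, b) is b/(a+1) = 49.595/11 ≈ 4.5086.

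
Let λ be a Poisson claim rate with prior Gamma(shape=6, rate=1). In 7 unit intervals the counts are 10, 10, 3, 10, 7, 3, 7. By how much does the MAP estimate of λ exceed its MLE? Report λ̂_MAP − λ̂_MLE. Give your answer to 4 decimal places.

Σxᵢ = 50. Posterior is Gamma(56, 8); MAP = (56−1)/8 = 55/8 ≈ 6.87500.
MLE = x̄ = 50/7 ≈ 7.14286.
Difference = 55/8 − 50/7 = -15/56 ≈ -0.2679.

MAP − MLE = -0.2679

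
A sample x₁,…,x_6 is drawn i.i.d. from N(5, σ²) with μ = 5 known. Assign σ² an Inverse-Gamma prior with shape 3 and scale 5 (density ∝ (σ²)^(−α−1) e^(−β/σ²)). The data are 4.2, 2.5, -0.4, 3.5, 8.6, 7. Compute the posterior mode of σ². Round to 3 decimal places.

σ̂²_MAP = 4.661

Sum of squared deviations about the known mean: SS = (4.2−5)² + (2.5−5)² + (-0.4−5)² + (3.5−5)² + (8.6−5)² + (7−5)² = 55.26.
The Normal likelihood contributes (σ²)^(−n/2) exp(−SS/(2σ²)), so the posterior is Inverse-Gamma(α + n/2, β + SS/2) = Inverse-Gamma(6, 32.63).
The mode of Inverse-Gamma(a, b) is b/(a+1) = 32.63/7 ≈ 4.661.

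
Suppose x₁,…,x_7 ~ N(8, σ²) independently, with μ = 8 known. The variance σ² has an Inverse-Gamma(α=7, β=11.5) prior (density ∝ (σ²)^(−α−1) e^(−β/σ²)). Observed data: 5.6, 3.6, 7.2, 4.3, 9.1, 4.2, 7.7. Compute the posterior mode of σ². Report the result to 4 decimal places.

σ̂²_MAP = 3.3996

Sum of squared deviations about the known mean: SS = (5.6−8)² + (3.6−8)² + (7.2−8)² + (4.3−8)² + (9.1−8)² + (4.2−8)² + (7.7−8)² = 55.19.
The Normal likelihood contributes (σ²)^(−n/2) exp(−SS/(2σ²)), so the posterior is Inverse-Gamma(α + n/2, β + SS/2) = Inverse-Gamma(10.5, 39.095).
The mode of Inverse-Gamma(a, b) is b/(a+1) = 39.095/11.5 ≈ 3.3996.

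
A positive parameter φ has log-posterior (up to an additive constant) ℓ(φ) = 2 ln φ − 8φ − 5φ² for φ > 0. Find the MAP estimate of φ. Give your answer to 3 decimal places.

ℓ'(φ) = 2/φ − 8 − 10φ. Setting this to zero and multiplying by φ: 10φ² + 8φ − 2 = 0.
φ = (−8 + √(8² + 4·10·2)) / (2·10) = (−8 + √144) / 20 = (−8 + 12)/20 = 1/5.
ℓ''(φ) = −2/φ² − 10 < 0, confirming a maximum.

φ̂_MAP = 0.200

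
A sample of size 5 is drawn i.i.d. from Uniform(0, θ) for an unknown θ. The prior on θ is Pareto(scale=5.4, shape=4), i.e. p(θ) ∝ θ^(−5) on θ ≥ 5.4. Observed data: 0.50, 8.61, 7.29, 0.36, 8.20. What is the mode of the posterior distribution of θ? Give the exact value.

The Uniform(0, θ) likelihood is θ^(−n) for θ ≥ max(xᵢ), zero otherwise. Here max(xᵢ) = 8.61.
Posterior ∝ θ^(−5) · θ^(−5) = θ^(−10) on θ ≥ max(5.4, 8.61) = 8.61.
This density is strictly decreasing in θ, so the posterior mode lies at the lower boundary of the support.

θ̂_MAP = 8.61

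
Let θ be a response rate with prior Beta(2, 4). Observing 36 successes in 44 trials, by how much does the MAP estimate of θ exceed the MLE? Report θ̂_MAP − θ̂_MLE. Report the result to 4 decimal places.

MAP − MLE = -0.0473

Posterior is Beta(38, 12); MAP = (38−1)/(50−2) = 37/48 ≈ 0.77083.
MLE ignores the prior: θ̂_MLE = k/n = 36/44 ≈ 0.81818.
Difference = 37/48 − 36/44 = -25/528 ≈ -0.0473.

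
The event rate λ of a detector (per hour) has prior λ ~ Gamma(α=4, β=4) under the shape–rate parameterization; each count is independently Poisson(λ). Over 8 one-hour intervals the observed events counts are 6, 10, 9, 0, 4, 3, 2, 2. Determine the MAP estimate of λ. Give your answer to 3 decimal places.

λ̂_MAP = 3.250

Σxᵢ = 6+10+9+0+4+3+2+2 = 36, with n = 8.
Posterior ∝ λ^3e^(−4λ) · λ^36e^(−8λ) = λ^39e^(−12λ), i.e. Gamma(shape=40, rate=12).
The mode of a Gamma(a, b) with a ≥ 1 (shape–rate) is (a−1)/b = 39/12 ≈ 3.250.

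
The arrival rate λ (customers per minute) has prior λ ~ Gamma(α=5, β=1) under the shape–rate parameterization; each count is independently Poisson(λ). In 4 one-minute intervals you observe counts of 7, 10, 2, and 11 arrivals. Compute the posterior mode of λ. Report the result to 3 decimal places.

λ̂_MAP = 6.800

Σxᵢ = 7+10+2+11 = 30, with n = 4.
Posterior ∝ λ^4e^(−1λ) · λ^30e^(−4λ) = λ^34e^(−5λ), i.e. Gamma(shape=35, rate=5).
The mode of a Gamma(a, b) with a ≥ 1 (shape–rate) is (a−1)/b = 34/5 ≈ 6.800.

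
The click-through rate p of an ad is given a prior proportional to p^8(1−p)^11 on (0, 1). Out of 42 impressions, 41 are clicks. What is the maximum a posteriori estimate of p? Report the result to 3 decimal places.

The prior density ∝ p^8(1−p)^11 is the kernel of Beta(9, 12).
Data: 41 successes in 42 trials. The binomial likelihood contributes p^41(1−p)^1, so the posterior is Beta(9+41, 12+1) = Beta(50, 13).
For Beta(a, b) with a, b > 1 the mode is (a−1)/(a+b−2) = 49/61 ≈ 0.803.

p̂_MAP = 0.803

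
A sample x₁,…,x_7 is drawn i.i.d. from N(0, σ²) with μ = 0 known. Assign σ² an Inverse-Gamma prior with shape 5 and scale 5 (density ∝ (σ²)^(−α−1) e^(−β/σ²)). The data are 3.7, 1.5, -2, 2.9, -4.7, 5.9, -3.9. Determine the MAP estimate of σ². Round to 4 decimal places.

σ̂²_MAP = 5.8137

Sum of squared deviations about the known mean: SS = (3.7−0)² + (1.5−0)² + (-2−0)² + (2.9−0)² + (-4.7−0)² + (5.9−0)² + (-3.9−0)² = 100.46.
The Normal likelihood contributes (σ²)^(−n/2) exp(−SS/(2σ²)), so the posterior is Inverse-Gamma(α + n/2, β + SS/2) = Inverse-Gamma(8.5, 55.23).
The mode of Inverse-Gamma(a, b) is b/(a+1) = 55.23/9.5 ≈ 5.8137.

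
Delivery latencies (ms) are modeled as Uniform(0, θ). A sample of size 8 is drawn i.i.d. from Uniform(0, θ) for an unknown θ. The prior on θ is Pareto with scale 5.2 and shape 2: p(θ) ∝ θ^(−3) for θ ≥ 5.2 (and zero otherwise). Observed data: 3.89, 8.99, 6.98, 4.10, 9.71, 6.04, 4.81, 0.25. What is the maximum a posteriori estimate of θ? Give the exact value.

The Uniform(0, θ) likelihood is θ^(−n) for θ ≥ max(xᵢ), zero otherwise. Here max(xᵢ) = 9.71.
Posterior ∝ θ^(−3) · θ^(−8) = θ^(−11) on θ ≥ max(5.2, 9.71) = 9.71.
This density is strictly decreasing in θ, so the posterior mode lies at the lower boundary of the support.

θ̂_MAP = 9.71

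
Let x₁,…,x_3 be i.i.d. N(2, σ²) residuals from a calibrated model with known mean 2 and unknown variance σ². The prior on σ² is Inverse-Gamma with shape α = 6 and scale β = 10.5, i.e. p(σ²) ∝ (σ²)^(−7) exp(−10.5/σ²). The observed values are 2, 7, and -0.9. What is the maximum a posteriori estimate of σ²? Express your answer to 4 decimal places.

Sum of squared deviations about the known mean: SS = (2−2)² + (7−2)² + (-0.9−2)² = 33.41.
The Normal likelihood contributes (σ²)^(−n/2) exp(−SS/(2σ²)), so the posterior is Inverse-Gamma(α + n/2, β + SS/2) = Inverse-Gamma(7.5, 27.205).
The mode of Inverse-Gamma(a, b) is b/(a+1) = 27.205/8.5 ≈ 3.2006.

σ̂²_MAP = 3.2006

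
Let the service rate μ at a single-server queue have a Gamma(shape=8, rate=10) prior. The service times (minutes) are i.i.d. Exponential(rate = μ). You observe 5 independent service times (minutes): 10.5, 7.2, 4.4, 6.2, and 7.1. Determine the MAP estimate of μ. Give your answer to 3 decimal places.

The Exponential(rate=μ) likelihood is ∝ μ^n e^(−μΣtᵢ). Here n = 5 and Σtᵢ = 10.5 + 7.2 + 4.4 + 6.2 + 7.1 = 35.4.
Posterior ∝ μ^7e^(−10μ) · μ^5e^(−35.4μ) = μ^12e^(−45.4μ), i.e. Gamma(13, 45.4).
Mode = (a−1)/b = 12/45.4 ≈ 0.264.

μ̂_MAP = 0.264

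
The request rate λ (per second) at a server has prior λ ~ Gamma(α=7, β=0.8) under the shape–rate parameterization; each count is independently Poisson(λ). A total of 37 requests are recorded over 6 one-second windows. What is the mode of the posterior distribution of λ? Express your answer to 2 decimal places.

λ̂_MAP = 6.32

Σxᵢ = 37, n = 6.
Posterior ∝ λ^6e^(−0.8λ) · λ^37e^(−6λ) = λ^43e^(−6.8λ), i.e. Gamma(shape=44, rate=6.8).
The mode of a Gamma(a, b) with a ≥ 1 (shape–rate) is (a−1)/b = 43/6.8 ≈ 6.32.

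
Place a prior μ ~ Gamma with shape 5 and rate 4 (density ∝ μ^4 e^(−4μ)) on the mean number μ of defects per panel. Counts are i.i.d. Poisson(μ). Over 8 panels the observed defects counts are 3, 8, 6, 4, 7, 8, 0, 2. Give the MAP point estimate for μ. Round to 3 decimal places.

Σxᵢ = 3+8+6+4+7+8+0+2 = 38, with n = 8.
Posterior ∝ μ^4e^(−4μ) · μ^38e^(−8μ) = μ^42e^(−12μ), i.e. Gamma(shape=43, rate=12).
The mode of a Gamma(a, b) with a ≥ 1 (shape–rate) is (a−1)/b = 42/12 ≈ 3.500.

μ̂_MAP = 3.500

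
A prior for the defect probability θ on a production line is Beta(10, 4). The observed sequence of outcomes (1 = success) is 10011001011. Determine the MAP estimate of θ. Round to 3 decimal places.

θ̂_MAP = 0.652

Prior: Beta(10, 4).
Data: 6 successes in 11 trials (from the sequence). The binomial likelihood contributes θ^6(1−θ)^5, so the posterior is Beta(10+6, 4+5) = Beta(16, 9).
For Beta(a, b) with a, b > 1 the mode is (a−1)/(a+b−2) = 15/23 ≈ 0.652.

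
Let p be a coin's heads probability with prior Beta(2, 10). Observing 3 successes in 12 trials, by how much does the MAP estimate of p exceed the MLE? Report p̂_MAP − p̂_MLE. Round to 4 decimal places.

MAP − MLE = -0.0682

Posterior is Beta(5, 19); MAP = (5−1)/(24−2) = 4/22 ≈ 0.18182.
MLE ignores the prior: p̂_MLE = k/n = 3/12 ≈ 0.25000.
Difference = 4/22 − 3/12 = -3/44 ≈ -0.0682.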